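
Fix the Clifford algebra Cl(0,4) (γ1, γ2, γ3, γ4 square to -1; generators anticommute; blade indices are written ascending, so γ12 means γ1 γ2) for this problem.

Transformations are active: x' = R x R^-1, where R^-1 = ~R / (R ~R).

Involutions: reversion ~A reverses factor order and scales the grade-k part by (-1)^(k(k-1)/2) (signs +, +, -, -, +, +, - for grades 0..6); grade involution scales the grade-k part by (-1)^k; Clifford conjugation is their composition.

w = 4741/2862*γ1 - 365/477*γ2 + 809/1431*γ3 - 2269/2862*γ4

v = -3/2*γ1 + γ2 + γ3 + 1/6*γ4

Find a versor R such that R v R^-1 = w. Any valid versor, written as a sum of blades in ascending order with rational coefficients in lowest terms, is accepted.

Sketch: the shared square -77/18 makes R = v + w = 224/1431*γ1 + 112/477*γ2 + 2240/1431*γ3 - 896/1431*γ4 the natural versor; its sandwich fixes that direction, negates (v - w)/2, and sends v to w.
Answer: 224/1431*γ1 + 112/477*γ2 + 2240/1431*γ3 - 896/1431*γ4


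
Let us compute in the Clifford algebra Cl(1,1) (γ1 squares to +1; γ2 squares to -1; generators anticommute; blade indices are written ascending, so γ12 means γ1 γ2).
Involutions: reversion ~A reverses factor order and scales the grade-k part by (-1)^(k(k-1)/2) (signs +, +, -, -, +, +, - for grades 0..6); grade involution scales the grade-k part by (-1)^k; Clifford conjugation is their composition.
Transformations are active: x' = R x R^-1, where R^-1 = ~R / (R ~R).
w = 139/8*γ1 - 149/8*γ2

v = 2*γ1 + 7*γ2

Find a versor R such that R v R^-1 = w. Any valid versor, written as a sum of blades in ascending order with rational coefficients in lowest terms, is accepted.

Why this works: both vectors square to -45, so q(v) = q(w) and R = v + w = 155/8*γ1 - 93/8*γ2 carries v to w — its own direction survives, the complement (v - w)/2 flips.
Answer: 155/8*γ1 - 93/8*γ2


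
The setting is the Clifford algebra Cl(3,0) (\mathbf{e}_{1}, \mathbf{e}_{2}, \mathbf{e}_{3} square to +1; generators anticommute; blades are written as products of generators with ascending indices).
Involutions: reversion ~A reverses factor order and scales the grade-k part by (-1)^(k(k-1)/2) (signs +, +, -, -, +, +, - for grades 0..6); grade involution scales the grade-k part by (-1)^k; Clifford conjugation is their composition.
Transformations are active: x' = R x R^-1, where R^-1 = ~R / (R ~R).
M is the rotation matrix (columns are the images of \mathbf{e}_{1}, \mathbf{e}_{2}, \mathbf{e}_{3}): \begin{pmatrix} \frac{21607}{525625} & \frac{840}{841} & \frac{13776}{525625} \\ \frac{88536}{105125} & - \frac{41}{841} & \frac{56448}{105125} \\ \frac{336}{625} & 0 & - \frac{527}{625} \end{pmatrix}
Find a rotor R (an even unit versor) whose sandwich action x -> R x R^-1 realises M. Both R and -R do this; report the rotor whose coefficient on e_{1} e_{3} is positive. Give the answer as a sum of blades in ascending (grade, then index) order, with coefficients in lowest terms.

Method: write R = a + b12*e_{1} e_{2} + b13*e_{1} e_{3} + b23*e_{2} e_{3} with a^2 + b12^2 + b13^2 + b23^2 = 1 (so R^-1 = ~R). Expanding the columns R e_j ~R gives tr M = 4a^2 - 1 and, from the antisymmetric part, M21 - M12 = -4a*b12, M13 - M31 = 4a*b13, M32 - M23 = -4a*b23.
Here tr M = -\frac{17889}{21025}, so a^2 = (1 + tr M)/4 = \frac{784}{21025} and a = ±\frac{28}{145}. Taking a = \frac{28}{145}: M21 - M12 = -\frac{16464}{105125}, M13 - M31 = -\frac{10752}{21025}, M32 - M23 = -\frac{56448}{105125}, giving b12 = \frac{147}{725}, b13 = -\frac{96}{145}, b23 = \frac{504}{725}, i.e. R = \frac{28}{145} + \frac{147}{725} e_{1} e_{2} - \frac{96}{145} e_{1} e_{3} + \frac{504}{725} e_{2} e_{3}.
Its e_{1} e_{3} coefficient is negative, so report the other preimage -R.
Answer: -\frac{28}{145} - \frac{147}{725} e_{1} e_{2} + \frac{96}{145} e_{1} e_{3} - \frac{504}{725} e_{2} e_{3}. Note: both R and -R realise this M (trace -\frac{17889}{21025}); the covering map identifies them, and the e_{1} e_{3}-coefficient sign is the tie-breaker.


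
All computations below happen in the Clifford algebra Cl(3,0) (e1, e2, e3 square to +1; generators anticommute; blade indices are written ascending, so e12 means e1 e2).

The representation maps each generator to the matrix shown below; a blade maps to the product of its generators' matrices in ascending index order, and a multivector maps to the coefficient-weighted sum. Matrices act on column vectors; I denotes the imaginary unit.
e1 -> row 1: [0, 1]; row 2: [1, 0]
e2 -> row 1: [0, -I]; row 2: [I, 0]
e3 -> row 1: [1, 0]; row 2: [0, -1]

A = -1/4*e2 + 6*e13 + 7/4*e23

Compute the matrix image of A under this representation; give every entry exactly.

Bivector images (products of the table entries): rho(e13) = rho(e1)rho(e3) = row 1: [0, -1]; row 2: [1, 0]; rho(e23) = rho(e2)rho(e3) = row 1: [0, I]; row 2: [I, 0].
M = (-1/4)*rho(e2) + (6)*rho(e13) + (7/4)*rho(e23), summed entrywise:
Answer: row 1: [0, -6 + 2*I]; row 2: [6 + 3*I/2, 0]


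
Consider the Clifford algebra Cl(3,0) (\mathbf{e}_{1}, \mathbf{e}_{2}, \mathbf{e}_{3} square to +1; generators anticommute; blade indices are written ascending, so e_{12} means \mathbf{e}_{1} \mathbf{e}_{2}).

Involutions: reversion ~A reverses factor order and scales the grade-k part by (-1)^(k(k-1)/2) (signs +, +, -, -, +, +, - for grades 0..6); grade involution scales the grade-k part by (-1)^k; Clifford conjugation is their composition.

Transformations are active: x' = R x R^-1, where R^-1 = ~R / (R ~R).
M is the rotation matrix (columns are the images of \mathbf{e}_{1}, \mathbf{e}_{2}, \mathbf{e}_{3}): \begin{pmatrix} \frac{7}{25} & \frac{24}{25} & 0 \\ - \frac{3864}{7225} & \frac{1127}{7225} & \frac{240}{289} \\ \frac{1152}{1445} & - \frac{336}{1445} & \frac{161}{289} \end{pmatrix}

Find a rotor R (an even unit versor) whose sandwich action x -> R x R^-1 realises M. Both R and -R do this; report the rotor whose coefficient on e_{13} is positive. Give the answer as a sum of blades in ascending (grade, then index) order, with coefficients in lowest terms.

Method: write R = a + b12*e_{12} + b13*e_{13} + b23*e_{23} with a^2 + b12^2 + b13^2 + b23^2 = 1 (so R^-1 = ~R). Expanding the columns R e_j ~R gives tr M = 4a^2 - 1 and, from the antisymmetric part, M21 - M12 = -4a*b12, M13 - M31 = 4a*b13, M32 - M23 = -4a*b23.
Here tr M = \frac{287}{289}, so a^2 = (1 + tr M)/4 = \frac{144}{289} and a = ±\frac{12}{17}. Taking a = \frac{12}{17}: M21 - M12 = -\frac{432}{289}, M13 - M31 = -\frac{1152}{1445}, M32 - M23 = -\frac{1536}{1445}, giving b12 = \frac{9}{17}, b13 = -\frac{24}{85}, b23 = \frac{32}{85}, i.e. R = \frac{12}{17} + \frac{9}{17} e_{12} - \frac{24}{85} e_{13} + \frac{32}{85} e_{23}.
Its e_{13} coefficient is negative, so report the other preimage -R.
Answer: -\frac{12}{17} - \frac{9}{17} e_{12} + \frac{24}{85} e_{13} - \frac{32}{85} e_{23}. Recall the cover is two-to-one: with M of trace \frac{287}{289}, both preimages act alike, and the stated e_{13} sign chooses the sheet.


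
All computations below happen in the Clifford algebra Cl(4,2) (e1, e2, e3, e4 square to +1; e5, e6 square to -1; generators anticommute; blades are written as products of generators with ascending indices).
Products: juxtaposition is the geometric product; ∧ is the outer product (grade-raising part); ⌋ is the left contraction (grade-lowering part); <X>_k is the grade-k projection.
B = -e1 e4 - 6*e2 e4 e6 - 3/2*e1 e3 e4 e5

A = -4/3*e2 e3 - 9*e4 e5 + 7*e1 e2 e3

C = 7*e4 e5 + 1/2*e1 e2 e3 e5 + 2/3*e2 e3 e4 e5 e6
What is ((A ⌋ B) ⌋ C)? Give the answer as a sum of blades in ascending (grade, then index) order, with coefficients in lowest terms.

step 1: 27/2*e1 e3
step 2: 27/4*e2 e5
Answer: 27/4*e2 e5


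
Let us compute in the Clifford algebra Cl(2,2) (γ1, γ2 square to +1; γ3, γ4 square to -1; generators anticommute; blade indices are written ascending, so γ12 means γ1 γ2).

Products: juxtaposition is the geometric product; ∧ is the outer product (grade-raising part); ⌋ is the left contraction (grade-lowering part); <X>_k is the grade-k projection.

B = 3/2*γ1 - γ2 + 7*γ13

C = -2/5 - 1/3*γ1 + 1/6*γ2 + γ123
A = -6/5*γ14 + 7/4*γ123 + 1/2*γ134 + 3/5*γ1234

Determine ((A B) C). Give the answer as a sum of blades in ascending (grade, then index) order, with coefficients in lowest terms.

step 1: -49/4*γ2 + 53/10*γ4 + 7/4*γ13 + 21/8*γ23 - 21/5*γ24 - 153/20*γ34 - 6/5*γ124 - 3/5*γ134 - 9/10*γ234 - 1/2*γ1234
step 2: -49/24 + 21/8*γ1 + 63/20*γ2 + 7/48*γ3 - 23/25*γ4 - 49/12*γ12 + 231/20*γ13 + 43/15*γ14 - 21/20*γ23 + 179/300*γ24 + 191/100*γ34 - 7/6*γ123 - 577/100*γ124 - 112/75*γ134 - 649/600*γ234 - 11/2*γ1234
Answer: -49/24 + 21/8*γ1 + 63/20*γ2 + 7/48*γ3 - 23/25*γ4 - 49/12*γ12 + 231/20*γ13 + 43/15*γ14 - 21/20*γ23 + 179/300*γ24 + 191/100*γ34 - 7/6*γ123 - 577/100*γ124 - 112/75*γ134 - 649/600*γ234 - 11/2*γ1234


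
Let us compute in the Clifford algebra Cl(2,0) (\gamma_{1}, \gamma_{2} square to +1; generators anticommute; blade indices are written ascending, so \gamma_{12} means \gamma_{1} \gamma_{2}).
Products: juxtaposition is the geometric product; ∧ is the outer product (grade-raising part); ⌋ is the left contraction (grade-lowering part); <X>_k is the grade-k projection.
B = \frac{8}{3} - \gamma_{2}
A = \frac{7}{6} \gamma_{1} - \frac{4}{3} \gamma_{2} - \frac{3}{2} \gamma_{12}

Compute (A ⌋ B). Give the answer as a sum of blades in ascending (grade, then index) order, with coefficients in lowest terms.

step 1: \frac{4}{3}
Answer: \frac{4}{3}


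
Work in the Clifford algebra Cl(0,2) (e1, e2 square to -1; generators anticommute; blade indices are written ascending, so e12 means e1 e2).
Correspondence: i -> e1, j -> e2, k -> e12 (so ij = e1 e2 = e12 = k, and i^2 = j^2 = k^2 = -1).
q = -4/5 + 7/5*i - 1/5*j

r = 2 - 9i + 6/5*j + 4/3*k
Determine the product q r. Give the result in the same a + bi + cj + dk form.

In blades: q = -4/5 + 7/5*e1 - 1/5*e2, r = 2 - 9*e1 + 6/5*e2 + 4/3*e12.
Distribute q over r term by term (generator squares from the signature, products reordered to ascending indices): (-4/5)*r = -8/5 + 36/5*e1 - 24/25*e2 - 16/15*e12; (7/5*e1)*r = 63/5 + 14/5*e1 - 28/15*e2 + 42/25*e12; (-1/5*e2)*r = 6/25 - 4/15*e1 - 2/5*e2 - 9/5*e12.
Sum: 281/25 + 146/15*e1 - 242/75*e2 - 89/75*e12; translating back through the correspondence:
Answer: 281/25 + 146/15*i - 242/75*j - 89/75*k


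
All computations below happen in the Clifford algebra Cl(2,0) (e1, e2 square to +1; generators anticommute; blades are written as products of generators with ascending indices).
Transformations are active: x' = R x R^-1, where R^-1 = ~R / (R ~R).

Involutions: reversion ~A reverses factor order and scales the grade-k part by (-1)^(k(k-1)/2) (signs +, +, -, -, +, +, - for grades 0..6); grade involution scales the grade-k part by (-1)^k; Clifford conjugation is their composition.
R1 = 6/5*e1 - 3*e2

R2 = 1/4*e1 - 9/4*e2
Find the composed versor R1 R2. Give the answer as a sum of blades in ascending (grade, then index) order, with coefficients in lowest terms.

Distribute over the terms of R1 (each basis-blade product reordered to ascending indices, repeated generators contracted through their squares):
(6/5*e1) R2 = 3/10 - 27/10*e1 e2
(-3*e2) R2 = 27/4 + 3/4*e1 e2
Summing the partial products and collecting blades:
Answer: 141/20 - 39/20*e1 e2


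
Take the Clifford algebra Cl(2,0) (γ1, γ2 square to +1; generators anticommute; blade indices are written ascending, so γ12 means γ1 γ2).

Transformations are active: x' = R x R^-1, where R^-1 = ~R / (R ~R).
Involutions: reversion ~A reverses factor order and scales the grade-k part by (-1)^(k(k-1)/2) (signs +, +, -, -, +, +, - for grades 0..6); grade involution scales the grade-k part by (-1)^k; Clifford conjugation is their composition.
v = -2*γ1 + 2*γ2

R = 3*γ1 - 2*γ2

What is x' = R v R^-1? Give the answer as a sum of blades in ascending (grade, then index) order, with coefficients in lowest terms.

~R = 3*γ1 - 2*γ2, and R ~R = 13, so R^-1 = ~R / (13).
R v = -10 + 2*γ12
Answer: -34/13*γ1 + 14/13*γ2


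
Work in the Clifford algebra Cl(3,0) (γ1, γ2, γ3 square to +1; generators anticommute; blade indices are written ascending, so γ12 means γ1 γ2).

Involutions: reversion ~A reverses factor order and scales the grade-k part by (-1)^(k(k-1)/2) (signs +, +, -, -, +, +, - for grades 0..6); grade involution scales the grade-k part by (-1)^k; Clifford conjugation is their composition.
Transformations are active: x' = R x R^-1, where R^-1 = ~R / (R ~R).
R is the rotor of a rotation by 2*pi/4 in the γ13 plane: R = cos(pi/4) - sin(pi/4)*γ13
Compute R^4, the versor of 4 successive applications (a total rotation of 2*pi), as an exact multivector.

Because a rotor carries half the rotation angle, composing 4 copies of this γ13-plane rotor multiplies the phase: 4*(pi/4) = pi, hence R^4 = cos(pi) - sin(pi)*γ13.
cos(pi) = -1 and sin(pi) = 0, so R^4 = -1. The total rotation 2*pi is 1 full turn, so every vector returns to itself, yet the rotor is -1, on the OTHER sheet of the double cover (an odd number of 2*pi turns).
Answer: -1


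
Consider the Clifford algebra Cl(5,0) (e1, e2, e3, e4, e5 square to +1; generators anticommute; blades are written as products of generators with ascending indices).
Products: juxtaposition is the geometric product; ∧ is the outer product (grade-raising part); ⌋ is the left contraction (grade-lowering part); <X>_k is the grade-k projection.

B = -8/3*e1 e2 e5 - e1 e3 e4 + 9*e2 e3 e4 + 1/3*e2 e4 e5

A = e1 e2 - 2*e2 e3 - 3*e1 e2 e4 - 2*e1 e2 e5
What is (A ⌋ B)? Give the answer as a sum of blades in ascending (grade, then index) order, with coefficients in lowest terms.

step 1: -16/3 + 18*e4 + 8/3*e5
Answer: -16/3 + 18*e4 + 8/3*e5


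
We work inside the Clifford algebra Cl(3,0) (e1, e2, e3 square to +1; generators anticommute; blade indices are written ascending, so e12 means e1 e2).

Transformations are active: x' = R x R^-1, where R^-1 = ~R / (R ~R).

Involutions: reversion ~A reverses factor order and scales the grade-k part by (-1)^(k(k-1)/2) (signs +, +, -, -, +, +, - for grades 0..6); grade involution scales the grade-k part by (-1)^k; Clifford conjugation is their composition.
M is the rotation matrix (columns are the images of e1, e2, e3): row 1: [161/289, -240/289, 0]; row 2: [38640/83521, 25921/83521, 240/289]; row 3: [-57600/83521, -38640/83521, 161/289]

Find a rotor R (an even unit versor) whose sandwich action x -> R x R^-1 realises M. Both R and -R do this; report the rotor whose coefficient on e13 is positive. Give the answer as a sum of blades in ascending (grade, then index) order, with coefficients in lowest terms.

Method: write R = a + b12*e12 + b13*e13 + b23*e23 with a^2 + b12^2 + b13^2 + b23^2 = 1 (so R^-1 = ~R). Expanding the columns R e_j ~R gives tr M = 4a^2 - 1 and, from the antisymmetric part, M21 - M12 = -4a*b12, M13 - M31 = 4a*b13, M32 - M23 = -4a*b23.
Here tr M = 118979/83521, so a^2 = (1 + tr M)/4 = 50625/83521 and a = ±225/289. Taking a = 225/289: M21 - M12 = 108000/83521, M13 - M31 = 57600/83521, M32 - M23 = -108000/83521, giving b12 = -120/289, b13 = 64/289, b23 = 120/289, i.e. R = 225/289 - 120/289*e12 + 64/289*e13 + 120/289*e23.
Its e13 coefficient is already positive.
Answer: 225/289 - 120/289*e12 + 64/289*e13 + 120/289*e23. Key observation: the double cover Spin(3) -> SO(3) sends R and -R to the same matrix (trace 118979/83521 here), so the stated sign of the e13 coefficient is what selects one sheet.


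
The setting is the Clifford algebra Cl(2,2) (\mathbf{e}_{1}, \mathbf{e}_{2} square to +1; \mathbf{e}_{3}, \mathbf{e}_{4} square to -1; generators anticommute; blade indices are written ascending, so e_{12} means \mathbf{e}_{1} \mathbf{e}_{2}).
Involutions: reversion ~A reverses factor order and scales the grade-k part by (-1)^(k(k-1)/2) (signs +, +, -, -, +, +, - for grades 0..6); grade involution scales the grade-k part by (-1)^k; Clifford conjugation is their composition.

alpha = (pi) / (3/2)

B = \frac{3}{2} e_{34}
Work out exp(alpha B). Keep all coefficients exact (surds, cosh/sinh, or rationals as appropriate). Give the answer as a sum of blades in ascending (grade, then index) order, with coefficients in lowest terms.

B^2 = (\frac{3}{2})^2*(e_{34})^2 = \frac{9}{4}*(-1) = -\frac{9}{4} (a basis 2-blade squares to minus the product of its generators' squares).
B^2 = -\frac{9}{4} — the negative square puts this in the circular regime; l = \frac{3}{2}, alpha*l = \pi, so exp(alpha B) = cos(\pi) + (sin(\pi)/(\frac{3}{2}))*B = -1 + (0)*B.
Answer: -1


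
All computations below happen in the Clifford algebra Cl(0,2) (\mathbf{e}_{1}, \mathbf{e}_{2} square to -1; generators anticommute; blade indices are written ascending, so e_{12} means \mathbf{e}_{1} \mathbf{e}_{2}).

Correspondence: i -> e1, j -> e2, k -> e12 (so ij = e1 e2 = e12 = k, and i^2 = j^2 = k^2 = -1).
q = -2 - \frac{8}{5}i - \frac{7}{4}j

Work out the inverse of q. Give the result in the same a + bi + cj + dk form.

In blades: q = -2 - \frac{8}{5} e_{1} - \frac{7}{4} e_{2}.
With qbar = -2 + \frac{8}{5} e_{1} + \frac{7}{4} e_{2} (scalar fixed, mapped units negated), q qbar = \frac{3849}{400} (the sum of squared coefficients), so q^-1 = qbar / (\frac{3849}{400}) = -\frac{800}{3849} + \frac{640}{3849} e_{1} + \frac{700}{3849} e_{2}; translating back:
Answer: -\frac{800}{3849} + \frac{640}{3849}i + \frac{700}{3849}j


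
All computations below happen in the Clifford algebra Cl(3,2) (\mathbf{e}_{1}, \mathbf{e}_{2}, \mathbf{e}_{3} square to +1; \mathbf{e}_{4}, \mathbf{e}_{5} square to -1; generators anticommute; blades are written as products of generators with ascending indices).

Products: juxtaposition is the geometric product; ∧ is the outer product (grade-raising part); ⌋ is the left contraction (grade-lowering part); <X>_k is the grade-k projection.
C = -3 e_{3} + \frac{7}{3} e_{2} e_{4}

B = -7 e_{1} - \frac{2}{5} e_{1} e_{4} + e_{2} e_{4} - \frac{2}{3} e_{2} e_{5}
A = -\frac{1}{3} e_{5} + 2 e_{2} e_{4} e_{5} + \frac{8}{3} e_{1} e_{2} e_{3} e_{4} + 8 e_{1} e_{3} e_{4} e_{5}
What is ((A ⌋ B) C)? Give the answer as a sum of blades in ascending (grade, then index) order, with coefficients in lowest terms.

step 1: \frac{2}{9} e_{2}
step 2: \frac{14}{27} e_{4} - \frac{2}{3} e_{2} e_{3}
Answer: \frac{14}{27} e_{4} - \frac{2}{3} e_{2} e_{3}


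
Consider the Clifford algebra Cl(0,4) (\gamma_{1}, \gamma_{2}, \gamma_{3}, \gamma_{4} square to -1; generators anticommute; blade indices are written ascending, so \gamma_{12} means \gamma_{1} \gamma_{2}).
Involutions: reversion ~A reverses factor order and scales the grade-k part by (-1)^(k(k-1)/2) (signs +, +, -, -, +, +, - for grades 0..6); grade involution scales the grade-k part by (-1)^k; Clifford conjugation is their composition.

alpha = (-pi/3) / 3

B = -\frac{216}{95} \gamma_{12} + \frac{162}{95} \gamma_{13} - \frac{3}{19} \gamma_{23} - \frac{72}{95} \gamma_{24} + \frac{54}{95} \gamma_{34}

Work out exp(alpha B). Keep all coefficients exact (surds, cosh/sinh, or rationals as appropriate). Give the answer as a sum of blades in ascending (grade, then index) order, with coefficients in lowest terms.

B^2 term by term: the squares give (-\frac{216}{95})^2*(\gamma_{12})^2 + (\frac{162}{95})^2*(\gamma_{13})^2 + (-\frac{3}{19})^2*(\gamma_{23})^2 + (-\frac{72}{95})^2*(\gamma_{24})^2 + (\frac{54}{95})^2*(\gamma_{34})^2 = \frac{46656}{9025}*(-1) + \frac{26244}{9025}*(-1) + \frac{9}{361}*(-1) + \frac{5184}{9025}*(-1) + \frac{2916}{9025}*(-1) = -9 (each basis 2-blade squares to minus the product of its generators' squares); cross terms between blades sharing an index anticommute and cancel; the commuting (index-disjoint) pairs give grade-4 terms 2*c*c'*(blade product), which cancel blade by blade — \gamma_{1234}: -\frac{23328}{9025} + \frac{23328}{9025} = 0 — confirming B is simple. So B^2 = -9.
B^2 = -9 — B^2 < 0, so the exponential closes trigonometrically: l = 3, alpha*l = - \frac{\pi}{3}, so exp(alpha B) = cos(- \frac{\pi}{3}) + (sin(- \frac{\pi}{3})/3)*B = \frac{1}{2} + (- \frac{\sqrt{3}}{6})*B.
Answer: \frac{1}{2} + \frac{36 \sqrt{3}}{95} \gamma_{12} - \frac{27 \sqrt{3}}{95} \gamma_{13} + \frac{\sqrt{3}}{38} \gamma_{23} + \frac{12 \sqrt{3}}{95} \gamma_{24} - \frac{9 \sqrt{3}}{95} \gamma_{34}


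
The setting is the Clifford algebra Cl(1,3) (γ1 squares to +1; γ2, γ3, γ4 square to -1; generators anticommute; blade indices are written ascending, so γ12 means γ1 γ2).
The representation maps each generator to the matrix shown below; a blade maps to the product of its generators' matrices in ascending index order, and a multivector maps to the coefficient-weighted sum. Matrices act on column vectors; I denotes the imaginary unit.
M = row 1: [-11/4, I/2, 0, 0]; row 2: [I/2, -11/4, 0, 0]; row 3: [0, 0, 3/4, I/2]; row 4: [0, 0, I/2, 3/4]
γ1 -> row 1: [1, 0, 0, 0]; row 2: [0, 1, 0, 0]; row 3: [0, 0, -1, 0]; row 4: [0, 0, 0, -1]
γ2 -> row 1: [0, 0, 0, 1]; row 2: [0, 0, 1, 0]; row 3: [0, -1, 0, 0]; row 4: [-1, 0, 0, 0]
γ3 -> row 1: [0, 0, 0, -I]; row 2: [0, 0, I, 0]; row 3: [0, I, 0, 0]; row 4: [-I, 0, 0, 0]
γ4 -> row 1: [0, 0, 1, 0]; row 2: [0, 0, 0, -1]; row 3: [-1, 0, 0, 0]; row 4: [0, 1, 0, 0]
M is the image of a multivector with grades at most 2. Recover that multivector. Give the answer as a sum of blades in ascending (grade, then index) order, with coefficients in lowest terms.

Method: the blade images are trace-orthogonal — tr(rho(e_A) rho(e_B)^-1) = 4 if A = B and 0 otherwise — and rho(e_A)^-1 = (e_A)^2 * rho(e_A) with (e_A)^2 = +1 or -1, so the coefficient of e_A in the preimage is (e_A)^2 * tr(M rho(e_A))/4.
Nonzero projections over blades of grade <= 2: 1: (1)^2 = +1, tr(M 1) = -4, coefficient -1; γ1: (γ1)^2 = +1, tr(M rho(γ1)) = -7, coefficient -7/4; γ34: (γ34)^2 = -1, tr(M rho(γ34)) = 2, coefficient -1/2. Every other blade of grade <= 2 projects to 0.
Answer: -1 - 7/4*γ1 - 1/2*γ34


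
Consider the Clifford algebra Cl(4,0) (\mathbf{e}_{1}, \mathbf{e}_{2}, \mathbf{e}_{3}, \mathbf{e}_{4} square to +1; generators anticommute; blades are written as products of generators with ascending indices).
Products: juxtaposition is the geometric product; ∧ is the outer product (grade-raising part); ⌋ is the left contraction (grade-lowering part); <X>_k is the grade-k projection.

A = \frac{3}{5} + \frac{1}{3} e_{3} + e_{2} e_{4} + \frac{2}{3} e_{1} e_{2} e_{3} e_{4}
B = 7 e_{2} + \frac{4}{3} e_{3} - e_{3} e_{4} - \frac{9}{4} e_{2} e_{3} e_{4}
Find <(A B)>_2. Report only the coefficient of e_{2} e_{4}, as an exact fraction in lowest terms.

step 1: \frac{4}{9} + \frac{3}{2} e_{1} + \frac{21}{5} e_{2} - \frac{29}{20} e_{3} - \frac{22}{3} e_{4} + \frac{2}{3} e_{1} e_{2} - \frac{4}{3} e_{2} e_{3} + \frac{3}{4} e_{2} e_{4} - \frac{3}{5} e_{3} e_{4} - \frac{8}{9} e_{1} e_{2} e_{4} + \frac{14}{3} e_{1} e_{3} e_{4} - \frac{161}{60} e_{2} e_{3} e_{4}
step 2: \frac{2}{3} e_{1} e_{2} - \frac{4}{3} e_{2} e_{3} + \frac{3}{4} e_{2} e_{4} - \frac{3}{5} e_{3} e_{4}
Answer: \frac{3}{4}


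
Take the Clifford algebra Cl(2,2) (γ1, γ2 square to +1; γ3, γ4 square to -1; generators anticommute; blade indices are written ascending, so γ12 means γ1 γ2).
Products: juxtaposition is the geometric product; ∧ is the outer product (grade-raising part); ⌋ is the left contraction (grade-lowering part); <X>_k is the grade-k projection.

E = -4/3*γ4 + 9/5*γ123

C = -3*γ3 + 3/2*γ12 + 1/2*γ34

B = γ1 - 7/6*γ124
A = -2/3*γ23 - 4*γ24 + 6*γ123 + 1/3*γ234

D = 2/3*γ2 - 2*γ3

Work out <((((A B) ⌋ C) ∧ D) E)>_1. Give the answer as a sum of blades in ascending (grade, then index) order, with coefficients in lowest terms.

step 1: 14/3*γ1 - 7/18*γ13 + 6*γ23 + 7*γ34 - 2/3*γ123 - 4*γ124 - 7/9*γ134 - 1/3*γ1234
step 2: -7/2 + 7*γ2
step 3: -7/3*γ2 + 7*γ3 - 14*γ23
step 4: -126/5*γ1 - 63/5*γ12 + 21/5*γ13 + 28/9*γ24 - 28/3*γ34 + 56/3*γ234
step 5: -126/5*γ1
Answer: -126/5*γ1


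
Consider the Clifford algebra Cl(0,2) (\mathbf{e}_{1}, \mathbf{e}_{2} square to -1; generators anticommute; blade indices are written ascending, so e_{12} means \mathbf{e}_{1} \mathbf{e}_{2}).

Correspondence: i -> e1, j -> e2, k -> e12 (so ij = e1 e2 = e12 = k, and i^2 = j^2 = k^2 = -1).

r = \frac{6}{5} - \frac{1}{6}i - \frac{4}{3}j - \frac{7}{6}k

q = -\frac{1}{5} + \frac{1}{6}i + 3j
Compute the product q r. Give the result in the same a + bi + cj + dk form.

In blades: q = -\frac{1}{5} + \frac{1}{6} e_{1} + 3 e_{2}, r = \frac{6}{5} - \frac{1}{6} e_{1} - \frac{4}{3} e_{2} - \frac{7}{6} e_{12}.
Distribute q over r term by term (generator squares from the signature, products reordered to ascending indices): (-\frac{1}{5})*r = -\frac{6}{25} + \frac{1}{30} e_{1} + \frac{4}{15} e_{2} + \frac{7}{30} e_{12}; (\frac{1}{6} e_{1})*r = \frac{1}{36} + \frac{1}{5} e_{1} + \frac{7}{36} e_{2} - \frac{2}{9} e_{12}; (3 e_{2})*r = 4 - \frac{7}{2} e_{1} + \frac{18}{5} e_{2} + \frac{1}{2} e_{12}.
Sum: \frac{3409}{900} - \frac{49}{15} e_{1} + \frac{731}{180} e_{2} + \frac{23}{45} e_{12}; translating back through the correspondence:
Answer: \frac{3409}{900} - \frac{49}{15}i + \frac{731}{180}j + \frac{23}{45}k


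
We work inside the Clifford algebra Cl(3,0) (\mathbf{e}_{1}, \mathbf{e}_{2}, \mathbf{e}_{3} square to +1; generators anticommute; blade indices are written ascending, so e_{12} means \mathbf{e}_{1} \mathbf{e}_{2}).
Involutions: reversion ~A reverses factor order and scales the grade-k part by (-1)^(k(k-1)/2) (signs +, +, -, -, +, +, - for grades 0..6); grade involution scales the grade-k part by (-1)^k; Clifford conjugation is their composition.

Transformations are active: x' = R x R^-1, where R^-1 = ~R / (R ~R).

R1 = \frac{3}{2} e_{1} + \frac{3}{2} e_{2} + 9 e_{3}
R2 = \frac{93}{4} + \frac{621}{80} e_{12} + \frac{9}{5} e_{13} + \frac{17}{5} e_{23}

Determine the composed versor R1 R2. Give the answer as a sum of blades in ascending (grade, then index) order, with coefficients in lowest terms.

Distribute over the terms of R1 (each basis-blade product reordered to ascending indices, repeated generators contracted through their squares):
(\frac{3}{2} e_{1}) R2 = \frac{279}{8} e_{1} + \frac{1863}{160} e_{2} + \frac{27}{10} e_{3} + \frac{51}{10} e_{123}
(\frac{3}{2} e_{2}) R2 = -\frac{1863}{160} e_{1} + \frac{279}{8} e_{2} + \frac{51}{10} e_{3} - \frac{27}{10} e_{123}
(9 e_{3}) R2 = -\frac{81}{5} e_{1} - \frac{153}{5} e_{2} + \frac{837}{4} e_{3} + \frac{5589}{80} e_{123}
Summing the partial products and collecting blades:
Answer: \frac{225}{32} e_{1} + \frac{2547}{160} e_{2} + \frac{4341}{20} e_{3} + \frac{5781}{80} e_{123}


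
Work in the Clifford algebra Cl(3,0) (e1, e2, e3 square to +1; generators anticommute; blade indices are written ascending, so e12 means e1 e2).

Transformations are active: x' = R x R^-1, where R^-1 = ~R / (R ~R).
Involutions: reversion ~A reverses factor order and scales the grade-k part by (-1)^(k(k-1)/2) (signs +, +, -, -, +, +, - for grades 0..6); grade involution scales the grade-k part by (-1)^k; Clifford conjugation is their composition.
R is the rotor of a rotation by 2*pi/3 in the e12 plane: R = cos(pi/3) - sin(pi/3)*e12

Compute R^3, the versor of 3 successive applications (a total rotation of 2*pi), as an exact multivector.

Because a rotor carries half the rotation angle, composing 3 copies of this e12-plane rotor multiplies the phase: 3*(pi/3) = pi, hence R^3 = cos(pi) - sin(pi)*e12.
cos(pi) = -1 and sin(pi) = 0, so R^3 = -1. The total rotation 2*pi is 1 full turn, so every vector returns to itself, yet the rotor is -1, on the OTHER sheet of the double cover (an odd number of 2*pi turns).
Answer: -1


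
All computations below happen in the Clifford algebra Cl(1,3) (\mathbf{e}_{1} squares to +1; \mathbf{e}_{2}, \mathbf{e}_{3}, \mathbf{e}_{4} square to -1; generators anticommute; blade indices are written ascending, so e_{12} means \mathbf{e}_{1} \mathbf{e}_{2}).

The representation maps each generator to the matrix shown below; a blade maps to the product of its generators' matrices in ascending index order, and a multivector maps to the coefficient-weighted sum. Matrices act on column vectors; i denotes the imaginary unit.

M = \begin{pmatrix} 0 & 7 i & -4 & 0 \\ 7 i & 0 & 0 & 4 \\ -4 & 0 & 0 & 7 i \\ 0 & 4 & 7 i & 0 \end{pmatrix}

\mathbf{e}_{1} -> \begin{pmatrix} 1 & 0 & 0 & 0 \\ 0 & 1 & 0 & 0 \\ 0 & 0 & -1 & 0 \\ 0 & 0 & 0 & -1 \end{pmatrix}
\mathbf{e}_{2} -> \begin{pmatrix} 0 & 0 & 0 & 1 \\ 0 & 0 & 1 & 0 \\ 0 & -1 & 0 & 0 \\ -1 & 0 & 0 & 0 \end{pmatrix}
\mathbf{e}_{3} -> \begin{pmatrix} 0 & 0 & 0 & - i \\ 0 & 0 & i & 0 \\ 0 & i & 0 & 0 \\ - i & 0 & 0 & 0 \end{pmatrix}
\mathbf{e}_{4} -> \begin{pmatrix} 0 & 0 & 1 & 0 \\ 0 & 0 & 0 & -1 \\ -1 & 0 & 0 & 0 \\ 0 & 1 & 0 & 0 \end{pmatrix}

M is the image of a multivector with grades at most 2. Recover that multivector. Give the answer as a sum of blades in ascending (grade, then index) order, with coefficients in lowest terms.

Method: the blade images are trace-orthogonal — tr(rho(e_A) rho(e_B)^-1) = 4 if A = B and 0 otherwise — and rho(e_A)^-1 = (e_A)^2 * rho(e_A) with (e_A)^2 = +1 or -1, so the coefficient of e_A in the preimage is (e_A)^2 * tr(M rho(e_A))/4.
Nonzero projections over blades of grade <= 2: e_{14}: (e_{14})^2 = +1, tr(M rho(e_{14})) = -16, coefficient -4; e_{34}: (e_{34})^2 = -1, tr(M rho(e_{34})) = 28, coefficient -7. Every other blade of grade <= 2 projects to 0.
Answer: -4 e_{14} - 7 e_{34}


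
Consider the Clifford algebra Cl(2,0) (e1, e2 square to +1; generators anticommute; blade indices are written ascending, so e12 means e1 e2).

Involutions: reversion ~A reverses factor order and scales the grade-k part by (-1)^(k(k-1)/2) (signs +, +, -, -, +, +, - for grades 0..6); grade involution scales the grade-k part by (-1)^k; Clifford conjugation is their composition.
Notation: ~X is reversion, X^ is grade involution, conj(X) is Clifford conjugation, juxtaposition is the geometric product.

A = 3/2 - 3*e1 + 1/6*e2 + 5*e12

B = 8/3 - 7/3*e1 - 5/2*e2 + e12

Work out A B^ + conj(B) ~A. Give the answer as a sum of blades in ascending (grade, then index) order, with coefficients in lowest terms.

first term: -91/12 + 47/6*e1 - 377/36*e2 + 125/18*e12
second term: -91/12 + 47/6*e1 - 377/36*e2 - 125/18*e12
Answer: -91/6 + 47/3*e1 - 377/18*e2


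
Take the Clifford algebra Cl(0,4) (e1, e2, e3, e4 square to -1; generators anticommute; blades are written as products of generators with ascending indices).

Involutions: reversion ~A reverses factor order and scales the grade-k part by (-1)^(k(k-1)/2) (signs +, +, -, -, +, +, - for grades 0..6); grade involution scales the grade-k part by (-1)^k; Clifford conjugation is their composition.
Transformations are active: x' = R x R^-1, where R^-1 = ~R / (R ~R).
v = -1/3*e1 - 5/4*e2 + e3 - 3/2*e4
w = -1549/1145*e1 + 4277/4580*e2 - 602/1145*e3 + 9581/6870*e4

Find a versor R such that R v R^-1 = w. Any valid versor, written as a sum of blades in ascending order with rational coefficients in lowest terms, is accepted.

R = v + w = -5792/3435*e1 - 362/1145*e2 + 543/1145*e3 - 362/3435*e4 works: the equal norms (-709/144) guarantee its sandwich swaps v into w.
Answer: -5792/3435*e1 - 362/1145*e2 + 543/1145*e3 - 362/3435*e4


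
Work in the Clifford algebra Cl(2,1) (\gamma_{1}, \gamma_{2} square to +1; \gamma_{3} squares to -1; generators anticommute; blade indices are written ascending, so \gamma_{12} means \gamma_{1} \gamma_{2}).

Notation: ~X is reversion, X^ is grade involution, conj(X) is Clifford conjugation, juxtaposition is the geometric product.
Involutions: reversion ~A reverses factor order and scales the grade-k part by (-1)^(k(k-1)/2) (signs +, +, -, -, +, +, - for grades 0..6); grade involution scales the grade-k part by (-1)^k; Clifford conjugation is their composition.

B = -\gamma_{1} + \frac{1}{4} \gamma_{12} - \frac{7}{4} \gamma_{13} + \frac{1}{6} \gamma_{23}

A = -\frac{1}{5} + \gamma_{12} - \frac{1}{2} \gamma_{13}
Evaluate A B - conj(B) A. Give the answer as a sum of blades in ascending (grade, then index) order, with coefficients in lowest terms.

first term: \frac{5}{8} + \frac{1}{5} \gamma_{1} + \gamma_{2} - \frac{1}{2} \gamma_{3} - \frac{2}{15} \gamma_{12} + \frac{31}{60} \gamma_{13} + \frac{191}{120} \gamma_{23}
second term: -\frac{5}{8} - \frac{1}{5} \gamma_{1} + \gamma_{2} - \frac{1}{2} \gamma_{3} - \frac{1}{30} \gamma_{12} - \frac{11}{60} \gamma_{13} + \frac{199}{120} \gamma_{23}
Answer: \frac{5}{4} + \frac{2}{5} \gamma_{1} - \frac{1}{10} \gamma_{12} + \frac{7}{10} \gamma_{13} - \frac{1}{15} \gamma_{23}


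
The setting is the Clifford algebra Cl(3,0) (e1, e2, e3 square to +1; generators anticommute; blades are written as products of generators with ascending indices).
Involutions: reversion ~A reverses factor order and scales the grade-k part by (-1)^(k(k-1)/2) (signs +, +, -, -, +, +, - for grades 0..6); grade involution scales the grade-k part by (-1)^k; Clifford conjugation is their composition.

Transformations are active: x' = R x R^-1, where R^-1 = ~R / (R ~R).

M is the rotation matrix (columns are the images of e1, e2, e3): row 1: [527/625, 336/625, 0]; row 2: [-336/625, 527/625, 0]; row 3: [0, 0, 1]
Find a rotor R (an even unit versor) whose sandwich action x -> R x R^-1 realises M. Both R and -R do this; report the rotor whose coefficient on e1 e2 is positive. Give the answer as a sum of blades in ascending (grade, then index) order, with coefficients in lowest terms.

Method: write R = a + b12*e1 e2 + b13*e1 e3 + b23*e2 e3 with a^2 + b12^2 + b13^2 + b23^2 = 1 (so R^-1 = ~R). Expanding the columns R e_j ~R gives tr M = 4a^2 - 1 and, from the antisymmetric part, M21 - M12 = -4a*b12, M13 - M31 = 4a*b13, M32 - M23 = -4a*b23.
Here tr M = 1679/625, so a^2 = (1 + tr M)/4 = 576/625 and a = ±24/25. Taking a = 24/25: M21 - M12 = -672/625, M13 - M31 = 0, M32 - M23 = 0, giving b12 = 7/25, b13 = 0, b23 = 0, i.e. R = 24/25 + 7/25*e1 e2.
Its e1 e2 coefficient is already positive.
Answer: 24/25 + 7/25*e1 e2. Why the constraint matters: R and -R act identically through the sandwich — M has trace 1679/625 either way — so only the sign condition on e1 e2 picks one of the two preimages.


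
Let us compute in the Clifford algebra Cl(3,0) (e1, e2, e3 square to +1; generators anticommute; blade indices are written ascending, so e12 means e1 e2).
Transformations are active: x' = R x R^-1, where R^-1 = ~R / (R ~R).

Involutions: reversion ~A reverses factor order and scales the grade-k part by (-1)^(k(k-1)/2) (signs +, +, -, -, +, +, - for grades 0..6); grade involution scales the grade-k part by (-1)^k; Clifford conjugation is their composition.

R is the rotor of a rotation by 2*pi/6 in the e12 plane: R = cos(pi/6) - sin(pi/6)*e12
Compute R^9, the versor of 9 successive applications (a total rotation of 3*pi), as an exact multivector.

Rotor phase runs at HALF the rotation angle; powers of one rotor simply add phase, so after 9 steps in e12 the phase is 9*pi/6 = 3*pi/2 and R^9 = cos(3*pi/2) - sin(3*pi/2)*e12.
cos(3*pi/2) = 0 and sin(3*pi/2) = -1, so R^9 = e12. The net rotation is 1*pi (after discarding 1 full turn, each of which contributes a factor -1 to the rotor); the rotor keeps the half-angle phase exactly.
Answer: e12


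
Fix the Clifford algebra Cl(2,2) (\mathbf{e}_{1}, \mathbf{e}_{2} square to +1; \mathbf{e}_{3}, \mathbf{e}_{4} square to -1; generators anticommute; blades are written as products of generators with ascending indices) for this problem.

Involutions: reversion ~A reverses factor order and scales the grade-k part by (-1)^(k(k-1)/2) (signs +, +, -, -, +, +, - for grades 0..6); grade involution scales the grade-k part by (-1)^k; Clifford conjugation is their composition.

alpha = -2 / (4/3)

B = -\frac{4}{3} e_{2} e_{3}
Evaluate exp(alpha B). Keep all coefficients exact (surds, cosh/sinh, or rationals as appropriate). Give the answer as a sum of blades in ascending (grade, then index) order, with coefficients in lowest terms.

B^2 = (-\frac{4}{3})^2*(e_{2} e_{3})^2 = \frac{16}{9}*(+1) = \frac{16}{9} (a basis 2-blade squares to minus the product of its generators' squares).
B^2 = \frac{16}{9} — the positive square puts this in the hyperbolic regime; l = \frac{4}{3}, alpha*l = -2, so exp(alpha B) = cosh(-2) + (sinh(-2)/(\frac{4}{3}))*B = \cosh{\left(2 \right)} + (- \frac{3 \sinh{\left(2 \right)}}{4})*B.
Answer: \cosh{\left(2 \right)} + \sinh{\left(2 \right)} e_{2} e_{3}


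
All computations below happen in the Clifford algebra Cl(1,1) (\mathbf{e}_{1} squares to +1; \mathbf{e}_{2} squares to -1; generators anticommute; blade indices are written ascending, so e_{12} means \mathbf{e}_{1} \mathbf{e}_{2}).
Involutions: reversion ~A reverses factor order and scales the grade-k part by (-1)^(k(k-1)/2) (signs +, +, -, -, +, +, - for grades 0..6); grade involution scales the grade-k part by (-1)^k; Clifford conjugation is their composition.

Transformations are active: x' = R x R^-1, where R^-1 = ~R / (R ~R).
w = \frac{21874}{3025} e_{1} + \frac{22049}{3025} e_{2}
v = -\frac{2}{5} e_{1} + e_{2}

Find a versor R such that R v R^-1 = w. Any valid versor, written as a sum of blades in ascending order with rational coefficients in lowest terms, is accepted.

Key observation: q(v) = q(w) = -\frac{21}{25} (sandwiches preserve the norm), so R = v + w = \frac{20664}{3025} e_{1} + \frac{25074}{3025} e_{2} works whenever it is invertible — the component of v along it is kept and (v - w)/2 reverses, sending v to w.
Answer: \frac{20664}{3025} e_{1} + \frac{25074}{3025} e_{2}


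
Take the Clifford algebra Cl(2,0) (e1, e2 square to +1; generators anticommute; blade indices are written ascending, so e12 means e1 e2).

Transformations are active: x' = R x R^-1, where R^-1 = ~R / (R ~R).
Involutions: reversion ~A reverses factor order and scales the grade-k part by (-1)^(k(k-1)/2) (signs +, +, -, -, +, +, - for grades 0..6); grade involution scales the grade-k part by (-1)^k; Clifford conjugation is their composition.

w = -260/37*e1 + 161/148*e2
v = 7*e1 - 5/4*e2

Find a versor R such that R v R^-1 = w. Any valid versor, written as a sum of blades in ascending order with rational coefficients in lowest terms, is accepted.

A norm check does it: q(v) = q(w) = 809/16, hence R = v + w = -1/37*e1 - 6/37*e2 realises the map — parallel part kept, (v - w)/2 negated, v carried to w.
Answer: -1/37*e1 - 6/37*e2


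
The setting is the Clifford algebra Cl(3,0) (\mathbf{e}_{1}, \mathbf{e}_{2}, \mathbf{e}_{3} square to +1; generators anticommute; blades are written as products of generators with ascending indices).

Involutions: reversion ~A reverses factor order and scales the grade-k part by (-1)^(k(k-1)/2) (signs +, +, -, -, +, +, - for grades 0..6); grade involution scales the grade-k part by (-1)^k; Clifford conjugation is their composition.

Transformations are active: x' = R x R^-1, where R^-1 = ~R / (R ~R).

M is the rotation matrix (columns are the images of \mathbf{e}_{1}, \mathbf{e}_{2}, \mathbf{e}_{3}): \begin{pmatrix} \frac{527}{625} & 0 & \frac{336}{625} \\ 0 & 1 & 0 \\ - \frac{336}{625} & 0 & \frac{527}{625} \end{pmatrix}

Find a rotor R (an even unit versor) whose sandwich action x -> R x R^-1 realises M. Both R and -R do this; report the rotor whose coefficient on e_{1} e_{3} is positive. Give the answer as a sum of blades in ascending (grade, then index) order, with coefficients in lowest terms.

Method: write R = a + b12*e_{1} e_{2} + b13*e_{1} e_{3} + b23*e_{2} e_{3} with a^2 + b12^2 + b13^2 + b23^2 = 1 (so R^-1 = ~R). Expanding the columns R e_j ~R gives tr M = 4a^2 - 1 and, from the antisymmetric part, M21 - M12 = -4a*b12, M13 - M31 = 4a*b13, M32 - M23 = -4a*b23.
Here tr M = \frac{1679}{625}, so a^2 = (1 + tr M)/4 = \frac{576}{625} and a = ±\frac{24}{25}. Taking a = \frac{24}{25}: M21 - M12 = 0, M13 - M31 = \frac{672}{625}, M32 - M23 = 0, giving b12 = 0, b13 = \frac{7}{25}, b23 = 0, i.e. R = \frac{24}{25} + \frac{7}{25} e_{1} e_{3}.
Its e_{1} e_{3} coefficient is already positive.
Answer: \frac{24}{25} + \frac{7}{25} e_{1} e_{3}. Note: both R and -R realise this M (trace \frac{1679}{625}); the covering map identifies them, and the e_{1} e_{3}-coefficient sign is the tie-breaker.


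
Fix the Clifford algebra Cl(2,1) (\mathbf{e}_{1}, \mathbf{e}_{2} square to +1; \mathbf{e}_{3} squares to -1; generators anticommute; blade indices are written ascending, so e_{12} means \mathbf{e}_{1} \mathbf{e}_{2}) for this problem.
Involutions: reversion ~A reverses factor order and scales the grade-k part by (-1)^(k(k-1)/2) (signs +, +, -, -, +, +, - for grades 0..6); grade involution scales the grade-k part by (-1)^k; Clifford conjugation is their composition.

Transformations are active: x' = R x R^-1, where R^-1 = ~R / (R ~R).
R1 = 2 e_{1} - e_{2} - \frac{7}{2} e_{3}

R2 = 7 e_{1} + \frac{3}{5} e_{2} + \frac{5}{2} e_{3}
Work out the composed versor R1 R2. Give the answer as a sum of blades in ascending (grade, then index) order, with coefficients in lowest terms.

Distribute over the terms of R1 (each basis-blade product reordered to ascending indices, repeated generators contracted through their squares):
(2 e_{1}) R2 = 14 + \frac{6}{5} e_{12} + 5 e_{13}
(-e_{2}) R2 = -\frac{3}{5} + 7 e_{12} - \frac{5}{2} e_{23}
(-\frac{7}{2} e_{3}) R2 = \frac{35}{4} + \frac{49}{2} e_{13} + \frac{21}{10} e_{23}
Summing the partial products and collecting blades:
Answer: \frac{443}{20} + \frac{41}{5} e_{12} + \frac{59}{2} e_{13} - \frac{2}{5} e_{23}
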